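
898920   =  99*9080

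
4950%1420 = 690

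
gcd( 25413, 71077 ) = 1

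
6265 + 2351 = 8616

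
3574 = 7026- 3452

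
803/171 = 4 + 119/171 = 4.70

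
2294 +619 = 2913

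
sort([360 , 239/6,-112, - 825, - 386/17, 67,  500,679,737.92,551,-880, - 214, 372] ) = [ - 880,  -  825, - 214, - 112 , - 386/17,  239/6 , 67, 360,372,500, 551,679, 737.92]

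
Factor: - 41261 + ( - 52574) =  - 93835=   - 5^1*7^2 * 383^1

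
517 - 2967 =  - 2450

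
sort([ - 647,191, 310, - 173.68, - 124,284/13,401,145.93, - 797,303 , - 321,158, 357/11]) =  [ - 797,-647, - 321, - 173.68, - 124,284/13, 357/11,145.93, 158,191,303, 310,401]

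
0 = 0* 89966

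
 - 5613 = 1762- 7375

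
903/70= 129/10 = 12.90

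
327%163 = 1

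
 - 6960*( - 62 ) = 431520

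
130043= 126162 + 3881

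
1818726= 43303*42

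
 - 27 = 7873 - 7900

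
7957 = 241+7716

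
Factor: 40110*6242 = 2^2 * 3^1*5^1  *  7^1*191^1*3121^1 = 250366620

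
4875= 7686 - 2811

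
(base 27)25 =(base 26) 27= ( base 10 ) 59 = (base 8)73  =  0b111011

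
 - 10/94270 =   -  1 + 9426/9427 = - 0.00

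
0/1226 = 0 = 0.00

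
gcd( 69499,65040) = 1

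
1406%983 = 423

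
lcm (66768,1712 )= 66768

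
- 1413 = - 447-966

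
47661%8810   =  3611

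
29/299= 29/299= 0.10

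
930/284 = 3  +  39/142 = 3.27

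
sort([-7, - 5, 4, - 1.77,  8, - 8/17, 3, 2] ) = [ - 7, - 5, - 1.77,  -  8/17, 2, 3,4,8] 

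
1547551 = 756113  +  791438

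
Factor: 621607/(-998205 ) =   -  3^(- 1)*5^( - 1)*7^1*13^(-1)*5119^( - 1 ) * 88801^1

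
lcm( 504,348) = 14616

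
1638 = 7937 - 6299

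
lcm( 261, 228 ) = 19836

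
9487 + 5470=14957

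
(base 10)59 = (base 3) 2012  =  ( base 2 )111011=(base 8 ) 73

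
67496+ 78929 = 146425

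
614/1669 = 614/1669 =0.37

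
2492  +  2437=4929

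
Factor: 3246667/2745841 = 7^( - 1)*41^1*79187^1*392263^( - 1 )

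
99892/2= 49946 = 49946.00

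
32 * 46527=1488864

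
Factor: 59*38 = 2^1*19^1*59^1 = 2242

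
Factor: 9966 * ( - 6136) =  - 61151376 = - 2^4*3^1*11^1*13^1*59^1*151^1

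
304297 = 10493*29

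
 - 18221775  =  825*( - 22087 )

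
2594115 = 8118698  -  5524583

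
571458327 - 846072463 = -274614136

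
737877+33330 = 771207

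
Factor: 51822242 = 2^1 * 229^1*113149^1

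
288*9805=2823840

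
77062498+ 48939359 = 126001857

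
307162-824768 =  - 517606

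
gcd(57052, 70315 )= 1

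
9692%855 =287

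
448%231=217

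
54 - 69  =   - 15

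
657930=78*8435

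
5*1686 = 8430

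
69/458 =69/458 = 0.15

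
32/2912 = 1/91 = 0.01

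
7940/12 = 1985/3=661.67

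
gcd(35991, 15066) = 837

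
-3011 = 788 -3799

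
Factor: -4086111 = - 3^1*23^1 *59219^1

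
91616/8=11452 = 11452.00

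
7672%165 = 82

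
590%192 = 14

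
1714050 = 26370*65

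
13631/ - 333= - 13631/333 = - 40.93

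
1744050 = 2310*755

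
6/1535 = 6/1535 = 0.00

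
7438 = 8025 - 587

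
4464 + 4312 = 8776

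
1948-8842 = - 6894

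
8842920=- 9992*(-885 ) 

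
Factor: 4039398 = 2^1 *3^2* 11^1*23^1*887^1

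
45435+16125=61560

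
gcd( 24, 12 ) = 12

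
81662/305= 81662/305 = 267.74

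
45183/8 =45183/8= 5647.88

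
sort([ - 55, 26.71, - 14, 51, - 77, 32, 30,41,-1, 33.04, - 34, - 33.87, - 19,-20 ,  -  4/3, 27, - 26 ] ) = [ - 77, - 55, - 34, - 33.87,-26, - 20, - 19 , - 14, - 4/3, - 1,26.71, 27,30, 32, 33.04,41 , 51 ]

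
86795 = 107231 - 20436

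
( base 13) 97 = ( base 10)124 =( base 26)4k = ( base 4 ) 1330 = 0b1111100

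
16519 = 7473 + 9046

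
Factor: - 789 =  -3^1*263^1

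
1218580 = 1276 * 955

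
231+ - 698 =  - 467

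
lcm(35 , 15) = 105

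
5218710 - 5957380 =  - 738670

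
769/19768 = 769/19768  =  0.04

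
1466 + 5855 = 7321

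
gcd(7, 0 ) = 7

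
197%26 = 15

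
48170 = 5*9634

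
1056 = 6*176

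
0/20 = 0 = 0.00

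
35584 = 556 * 64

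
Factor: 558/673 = 2^1*3^2*31^1 * 673^(-1)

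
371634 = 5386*69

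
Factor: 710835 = 3^1*5^1*  47389^1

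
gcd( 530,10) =10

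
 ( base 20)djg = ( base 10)5596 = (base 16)15DC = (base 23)AD7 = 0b1010111011100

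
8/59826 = 4/29913= 0.00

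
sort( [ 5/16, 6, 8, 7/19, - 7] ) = [ - 7 , 5/16,7/19,6, 8 ] 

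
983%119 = 31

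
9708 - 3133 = 6575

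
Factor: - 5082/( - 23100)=11/50  =  2^( - 1 ) * 5^(- 2)*11^1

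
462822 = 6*77137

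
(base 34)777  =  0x2091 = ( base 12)49A9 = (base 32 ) 84h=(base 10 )8337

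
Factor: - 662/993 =-2/3 = -2^1*3^ (-1 )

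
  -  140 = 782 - 922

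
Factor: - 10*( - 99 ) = 2^1*3^2*5^1* 11^1 = 990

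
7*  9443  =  66101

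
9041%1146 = 1019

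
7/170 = 7/170 = 0.04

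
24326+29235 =53561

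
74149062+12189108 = 86338170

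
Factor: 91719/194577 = 387/821 = 3^2*43^1 * 821^(-1)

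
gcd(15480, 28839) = 3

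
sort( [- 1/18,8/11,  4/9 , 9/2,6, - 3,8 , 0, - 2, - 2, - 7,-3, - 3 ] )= [ - 7, - 3 , - 3 , - 3, - 2, - 2, - 1/18,0,4/9 , 8/11,9/2, 6, 8]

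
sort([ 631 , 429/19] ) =[429/19,631] 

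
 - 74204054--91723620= 17519566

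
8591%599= 205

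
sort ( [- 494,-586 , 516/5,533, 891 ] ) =[ - 586, - 494,  516/5 , 533,891]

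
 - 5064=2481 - 7545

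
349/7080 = 349/7080=0.05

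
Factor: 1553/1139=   17^( - 1) * 67^( - 1 )*1553^1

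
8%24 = 8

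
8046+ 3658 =11704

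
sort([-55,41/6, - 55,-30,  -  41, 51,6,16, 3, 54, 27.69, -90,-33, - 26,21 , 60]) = [ -90, - 55, - 55, -41, - 33, - 30, - 26,3,6,41/6, 16, 21,27.69,51, 54,60 ] 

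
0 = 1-1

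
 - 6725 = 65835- 72560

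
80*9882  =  790560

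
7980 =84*95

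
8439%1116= 627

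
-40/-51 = 40/51 = 0.78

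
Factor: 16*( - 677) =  - 2^4*677^1 = - 10832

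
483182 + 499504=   982686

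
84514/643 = 84514/643 = 131.44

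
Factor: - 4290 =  - 2^1*3^1*5^1*11^1*13^1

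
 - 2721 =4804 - 7525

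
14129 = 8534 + 5595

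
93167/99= 941 + 8/99 = 941.08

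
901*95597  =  86132897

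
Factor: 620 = 2^2*5^1*31^1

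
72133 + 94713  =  166846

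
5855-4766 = 1089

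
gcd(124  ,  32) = 4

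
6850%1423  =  1158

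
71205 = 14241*5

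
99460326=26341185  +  73119141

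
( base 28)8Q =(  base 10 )250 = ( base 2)11111010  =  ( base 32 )7Q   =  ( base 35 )75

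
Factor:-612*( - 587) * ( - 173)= - 62149212= -2^2*3^2*17^1*173^1*587^1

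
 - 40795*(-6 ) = 244770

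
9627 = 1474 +8153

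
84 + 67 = 151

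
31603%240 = 163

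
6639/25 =265+14/25= 265.56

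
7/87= 7/87 = 0.08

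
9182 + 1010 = 10192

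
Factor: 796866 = 2^1 * 3^1 * 7^1 * 18973^1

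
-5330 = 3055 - 8385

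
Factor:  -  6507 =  - 3^3*241^1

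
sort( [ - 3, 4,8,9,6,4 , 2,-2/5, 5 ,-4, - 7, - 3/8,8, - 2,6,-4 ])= [- 7, - 4,-4, - 3 , - 2,-2/5, - 3/8,  2,  4,4,5,6,  6,8,8,9]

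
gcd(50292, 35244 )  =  396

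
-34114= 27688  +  -61802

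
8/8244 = 2/2061 = 0.00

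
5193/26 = 5193/26 = 199.73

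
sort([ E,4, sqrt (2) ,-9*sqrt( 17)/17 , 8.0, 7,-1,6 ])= [ - 9*sqrt (17)/17,-1 , sqrt ( 2 ) , E, 4, 6, 7 , 8.0]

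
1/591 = 1/591 = 0.00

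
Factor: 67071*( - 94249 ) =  - 3^1*79^1*283^1 * 307^2 = - 6321374679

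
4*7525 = 30100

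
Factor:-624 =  - 2^4*3^1 * 13^1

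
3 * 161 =483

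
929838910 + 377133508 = 1306972418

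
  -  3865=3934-7799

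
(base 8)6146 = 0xC66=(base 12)1A06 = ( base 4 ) 301212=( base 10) 3174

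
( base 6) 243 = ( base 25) 3o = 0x63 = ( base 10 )99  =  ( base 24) 43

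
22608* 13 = 293904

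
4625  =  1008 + 3617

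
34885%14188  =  6509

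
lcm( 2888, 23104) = 23104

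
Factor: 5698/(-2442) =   -  7/3 = - 3^( - 1 )*7^1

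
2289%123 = 75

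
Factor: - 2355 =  -3^1*5^1*157^1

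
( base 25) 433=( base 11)1a34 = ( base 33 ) 2c4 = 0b101000010010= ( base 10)2578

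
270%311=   270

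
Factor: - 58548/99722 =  - 2^1*3^1*41^1*419^(  -  1) = - 246/419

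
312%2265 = 312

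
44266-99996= - 55730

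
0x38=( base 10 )56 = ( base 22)2C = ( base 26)24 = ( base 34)1m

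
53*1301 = 68953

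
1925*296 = 569800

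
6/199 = 6/199 = 0.03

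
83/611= 83/611 = 0.14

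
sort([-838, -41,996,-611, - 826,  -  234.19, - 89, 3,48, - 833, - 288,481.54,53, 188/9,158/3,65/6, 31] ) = [ - 838, - 833,-826, -611,  -  288 , - 234.19, - 89,-41,3,65/6, 188/9 , 31,48,158/3, 53,481.54, 996]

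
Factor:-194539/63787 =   -  281^( - 1)*857^1 = -  857/281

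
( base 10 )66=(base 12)56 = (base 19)39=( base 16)42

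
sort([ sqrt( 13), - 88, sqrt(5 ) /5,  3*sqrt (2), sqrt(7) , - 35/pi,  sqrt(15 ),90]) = [  -  88, - 35/pi,sqrt( 5 ) /5, sqrt( 7),sqrt(13 ), sqrt(15 ), 3*sqrt (2), 90 ] 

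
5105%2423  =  259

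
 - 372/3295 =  - 1 + 2923/3295 = -0.11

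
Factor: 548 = 2^2*137^1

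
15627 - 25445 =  - 9818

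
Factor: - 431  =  - 431^1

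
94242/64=47121/32= 1472.53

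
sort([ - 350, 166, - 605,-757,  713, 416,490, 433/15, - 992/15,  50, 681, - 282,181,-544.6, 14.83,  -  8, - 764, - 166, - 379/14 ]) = [ - 764, - 757 , - 605, - 544.6, - 350, - 282, - 166, - 992/15, - 379/14, - 8, 14.83,433/15, 50,  166, 181, 416, 490,681 , 713]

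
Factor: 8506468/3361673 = 2^2 * 7^ (  -  1) * 563^( - 1)*853^( - 1) * 2126617^1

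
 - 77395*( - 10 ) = 773950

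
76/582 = 38/291  =  0.13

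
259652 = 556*467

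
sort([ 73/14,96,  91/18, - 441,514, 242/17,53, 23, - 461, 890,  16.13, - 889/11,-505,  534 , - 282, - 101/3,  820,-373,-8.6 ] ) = [ - 505, - 461 , - 441, - 373, - 282 , - 889/11, - 101/3,- 8.6, 91/18,73/14, 242/17,  16.13,23, 53, 96, 514 , 534,820,890 ]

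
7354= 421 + 6933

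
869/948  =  11/12 = 0.92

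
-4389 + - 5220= -9609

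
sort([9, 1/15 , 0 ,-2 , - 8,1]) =[ - 8, - 2, 0 , 1/15, 1, 9]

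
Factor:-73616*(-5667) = 417181872 = 2^4*3^1*43^1*107^1 * 1889^1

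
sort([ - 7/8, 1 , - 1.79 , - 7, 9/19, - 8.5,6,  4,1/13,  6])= [ - 8.5 ,-7, - 1.79, -7/8 , 1/13,9/19 , 1,4,6,6 ] 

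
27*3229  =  87183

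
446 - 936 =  - 490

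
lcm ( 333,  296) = 2664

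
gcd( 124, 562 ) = 2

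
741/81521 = 741/81521 = 0.01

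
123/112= 123/112  =  1.10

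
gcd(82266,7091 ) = 1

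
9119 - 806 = 8313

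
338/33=10 + 8/33 =10.24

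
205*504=103320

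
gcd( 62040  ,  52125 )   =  15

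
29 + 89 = 118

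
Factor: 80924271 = 3^1*47^1*139^1 * 4129^1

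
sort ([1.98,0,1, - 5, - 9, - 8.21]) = [-9, - 8.21, - 5,0,1, 1.98]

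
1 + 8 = 9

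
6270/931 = 330/49 = 6.73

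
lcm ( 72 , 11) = 792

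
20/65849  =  20/65849 = 0.00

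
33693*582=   19609326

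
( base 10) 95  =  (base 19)50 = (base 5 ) 340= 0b1011111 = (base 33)2T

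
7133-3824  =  3309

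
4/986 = 2/493 =0.00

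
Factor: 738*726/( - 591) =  - 178596/197=   - 2^2 *3^2*11^2*41^1 *197^( - 1)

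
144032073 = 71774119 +72257954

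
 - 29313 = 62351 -91664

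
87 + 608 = 695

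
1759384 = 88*19993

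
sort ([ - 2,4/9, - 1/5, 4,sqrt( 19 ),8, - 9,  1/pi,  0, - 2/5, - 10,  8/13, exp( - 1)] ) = [ - 10, - 9, - 2, - 2/5 , - 1/5, 0,1/pi,exp(- 1 ),4/9 , 8/13,4 , sqrt( 19 ), 8] 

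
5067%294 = 69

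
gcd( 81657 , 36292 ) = 9073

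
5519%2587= 345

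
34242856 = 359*95384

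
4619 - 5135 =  - 516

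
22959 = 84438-61479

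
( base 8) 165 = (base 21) 5c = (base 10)117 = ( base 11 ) A7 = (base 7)225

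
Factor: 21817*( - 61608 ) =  - 1344101736 = -2^3*3^1*17^1*151^1*21817^1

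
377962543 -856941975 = - 478979432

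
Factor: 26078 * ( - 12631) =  - 2^1*13^1* 17^2*59^1*743^1= - 329391218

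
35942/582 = 61 + 220/291 = 61.76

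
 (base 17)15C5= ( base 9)10006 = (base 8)14647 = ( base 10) 6567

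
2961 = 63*47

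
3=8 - 5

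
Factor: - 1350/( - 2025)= 2/3=2^1*3^( - 1) 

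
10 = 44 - 34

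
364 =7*52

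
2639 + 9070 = 11709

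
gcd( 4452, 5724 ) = 636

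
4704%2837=1867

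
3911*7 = 27377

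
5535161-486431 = 5048730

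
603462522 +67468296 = 670930818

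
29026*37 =1073962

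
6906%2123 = 537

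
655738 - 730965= - 75227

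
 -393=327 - 720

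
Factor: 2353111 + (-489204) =1863907=   683^1 *2729^1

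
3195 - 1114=2081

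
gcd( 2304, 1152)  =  1152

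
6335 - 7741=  - 1406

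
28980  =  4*7245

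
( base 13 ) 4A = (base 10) 62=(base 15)42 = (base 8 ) 76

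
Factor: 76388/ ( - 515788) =-7^(- 1) * 109^(-1)*113^1 = -  113/763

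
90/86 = 1 + 2/43 = 1.05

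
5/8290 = 1/1658=0.00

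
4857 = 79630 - 74773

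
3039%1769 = 1270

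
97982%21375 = 12482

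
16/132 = 4/33 =0.12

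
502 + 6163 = 6665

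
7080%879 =48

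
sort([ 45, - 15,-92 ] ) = [ - 92,-15, 45 ]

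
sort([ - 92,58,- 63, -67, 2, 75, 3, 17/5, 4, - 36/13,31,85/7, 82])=[ - 92, - 67 , - 63, - 36/13, 2,3,17/5,4,85/7 , 31,58, 75, 82]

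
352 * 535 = 188320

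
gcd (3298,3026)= 34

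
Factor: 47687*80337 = 3^1 * 43^1*61^1*439^1*1109^1 = 3831030519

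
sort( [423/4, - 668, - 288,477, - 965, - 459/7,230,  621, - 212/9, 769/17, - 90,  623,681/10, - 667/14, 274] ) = [-965, - 668, - 288, - 90, - 459/7, - 667/14, - 212/9, 769/17,681/10,423/4, 230, 274, 477, 621, 623]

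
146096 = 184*794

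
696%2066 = 696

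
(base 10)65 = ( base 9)72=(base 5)230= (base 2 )1000001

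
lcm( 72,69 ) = 1656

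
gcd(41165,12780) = 5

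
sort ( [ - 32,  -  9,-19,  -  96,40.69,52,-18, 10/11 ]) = [ - 96, - 32,  -  19, - 18,-9,10/11 , 40.69,  52]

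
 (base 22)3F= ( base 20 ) 41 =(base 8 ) 121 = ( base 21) 3i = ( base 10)81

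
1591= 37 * 43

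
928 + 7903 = 8831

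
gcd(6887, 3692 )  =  71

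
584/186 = 3+13/93=3.14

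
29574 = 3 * 9858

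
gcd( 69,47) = 1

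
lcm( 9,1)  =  9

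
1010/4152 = 505/2076 = 0.24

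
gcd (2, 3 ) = 1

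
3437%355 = 242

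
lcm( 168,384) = 2688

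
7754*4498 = 34877492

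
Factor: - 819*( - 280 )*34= 2^4*3^2*5^1*7^2*13^1*17^1  =  7796880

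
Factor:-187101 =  - 3^2* 20789^1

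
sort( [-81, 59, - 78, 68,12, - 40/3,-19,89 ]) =[-81,-78, - 19, - 40/3,  12, 59, 68, 89]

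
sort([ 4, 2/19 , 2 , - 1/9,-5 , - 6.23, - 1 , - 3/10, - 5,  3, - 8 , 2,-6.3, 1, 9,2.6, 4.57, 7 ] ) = [  -  8, - 6.3,  -  6.23,- 5, - 5, - 1, - 3/10,-1/9, 2/19, 1, 2, 2, 2.6,3, 4, 4.57, 7,9]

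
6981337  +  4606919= 11588256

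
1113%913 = 200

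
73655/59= 73655/59 = 1248.39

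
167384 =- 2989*(-56)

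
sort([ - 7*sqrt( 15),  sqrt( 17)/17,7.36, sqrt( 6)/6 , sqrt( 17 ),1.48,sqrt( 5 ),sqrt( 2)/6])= [ - 7*sqrt( 15), sqrt( 2)/6 , sqrt( 17)/17,sqrt( 6) /6,1.48,sqrt( 5),sqrt(17 ), 7.36] 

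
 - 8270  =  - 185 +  - 8085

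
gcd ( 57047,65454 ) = 1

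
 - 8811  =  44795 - 53606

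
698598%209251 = 70845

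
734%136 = 54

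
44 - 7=37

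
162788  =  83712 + 79076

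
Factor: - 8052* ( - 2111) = 16997772 = 2^2*3^1 *11^1*61^1*2111^1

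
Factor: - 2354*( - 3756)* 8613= 76152907512 = 2^3*3^4 * 11^2 * 29^1 * 107^1*313^1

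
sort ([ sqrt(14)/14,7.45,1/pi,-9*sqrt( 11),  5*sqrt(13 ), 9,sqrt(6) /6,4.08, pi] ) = [ - 9*sqrt (11 ),sqrt(14) /14,1/pi,sqrt(6 )/6,pi, 4.08,7.45,9,5  *sqrt(13 )]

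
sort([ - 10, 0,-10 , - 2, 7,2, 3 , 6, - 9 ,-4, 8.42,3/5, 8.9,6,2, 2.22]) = [-10 ,-10, -9,-4, - 2 , 0,3/5,2, 2, 2.22,3,6, 6,7,  8.42,8.9]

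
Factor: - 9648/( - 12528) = 67/87 = 3^( - 1 )*29^( - 1 )*67^1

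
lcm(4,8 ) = 8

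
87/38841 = 29/12947 =0.00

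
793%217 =142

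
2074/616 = 1037/308=3.37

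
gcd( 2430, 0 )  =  2430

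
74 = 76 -2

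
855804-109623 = 746181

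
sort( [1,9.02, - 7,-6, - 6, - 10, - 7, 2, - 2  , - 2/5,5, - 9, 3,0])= [ - 10, - 9, - 7,-7,- 6, -6, - 2,  -  2/5  ,  0 , 1, 2,3, 5, 9.02] 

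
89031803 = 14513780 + 74518023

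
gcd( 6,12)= 6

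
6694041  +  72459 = 6766500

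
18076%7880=2316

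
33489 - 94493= - 61004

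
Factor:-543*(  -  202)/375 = 36562/125= 2^1*5^(  -  3)*101^1*181^1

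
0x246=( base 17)204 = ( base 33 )hl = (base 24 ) 106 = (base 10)582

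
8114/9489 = 8114/9489 = 0.86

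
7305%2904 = 1497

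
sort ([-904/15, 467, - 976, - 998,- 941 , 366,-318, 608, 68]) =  [- 998,-976, - 941, - 318, - 904/15,  68, 366, 467, 608]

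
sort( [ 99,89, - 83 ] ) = [ - 83, 89 , 99]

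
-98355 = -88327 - 10028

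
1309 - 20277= - 18968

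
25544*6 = 153264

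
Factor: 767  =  13^1*59^1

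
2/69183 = 2/69183 =0.00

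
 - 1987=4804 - 6791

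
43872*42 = 1842624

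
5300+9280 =14580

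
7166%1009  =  103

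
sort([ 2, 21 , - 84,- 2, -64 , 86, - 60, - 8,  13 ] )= [ - 84, - 64,- 60, -8, - 2, 2, 13, 21, 86]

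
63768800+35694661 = 99463461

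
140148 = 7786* 18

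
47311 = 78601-31290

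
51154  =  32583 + 18571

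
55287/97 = 55287/97 = 569.97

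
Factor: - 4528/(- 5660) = 2^2*5^ ( - 1) = 4/5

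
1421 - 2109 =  - 688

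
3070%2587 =483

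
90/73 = 90/73 = 1.23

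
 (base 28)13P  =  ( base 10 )893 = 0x37D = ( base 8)1575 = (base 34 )q9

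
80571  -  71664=8907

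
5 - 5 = 0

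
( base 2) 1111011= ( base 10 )123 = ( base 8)173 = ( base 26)4J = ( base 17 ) 74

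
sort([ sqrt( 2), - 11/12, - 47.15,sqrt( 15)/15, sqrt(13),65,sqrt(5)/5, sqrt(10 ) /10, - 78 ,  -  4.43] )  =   [-78 , - 47.15, - 4.43, - 11/12,  sqrt( 15) /15 , sqrt(  10)/10, sqrt( 5 )/5,  sqrt(2 ),sqrt( 13 ), 65] 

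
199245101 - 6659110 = 192585991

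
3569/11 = 324+5/11 = 324.45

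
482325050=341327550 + 140997500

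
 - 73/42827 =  - 1 + 42754/42827 = - 0.00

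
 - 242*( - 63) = 15246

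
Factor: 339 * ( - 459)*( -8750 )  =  1361508750 = 2^1* 3^4 * 5^4*7^1*17^1*113^1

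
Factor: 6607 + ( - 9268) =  - 2661 = - 3^1*887^1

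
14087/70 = 14087/70 = 201.24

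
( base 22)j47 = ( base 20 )134b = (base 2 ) 10010001001011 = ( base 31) 9km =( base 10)9291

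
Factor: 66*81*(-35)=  - 2^1*3^5*5^1*7^1*11^1= -  187110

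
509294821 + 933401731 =1442696552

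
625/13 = 625/13  =  48.08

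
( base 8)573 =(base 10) 379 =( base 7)1051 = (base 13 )232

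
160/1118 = 80/559 = 0.14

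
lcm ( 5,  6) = 30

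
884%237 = 173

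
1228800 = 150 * 8192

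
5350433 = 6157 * 869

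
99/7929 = 11/881  =  0.01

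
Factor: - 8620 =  - 2^2*5^1*431^1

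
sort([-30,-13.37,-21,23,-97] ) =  [  -  97, - 30,  -  21,-13.37, 23 ]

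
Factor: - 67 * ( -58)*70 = 2^2 * 5^1*7^1*  29^1*67^1 = 272020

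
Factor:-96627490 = -2^1*5^1 * 17^1 * 269^1 * 2113^1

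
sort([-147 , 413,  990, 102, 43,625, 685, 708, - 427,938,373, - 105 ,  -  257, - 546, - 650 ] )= [ - 650, - 546, - 427, - 257,-147, - 105,43, 102, 373,413, 625,  685, 708,938,990 ] 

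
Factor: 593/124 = 2^( - 2) * 31^ ( - 1 )*593^1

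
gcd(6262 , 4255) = 1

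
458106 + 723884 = 1181990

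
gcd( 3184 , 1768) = 8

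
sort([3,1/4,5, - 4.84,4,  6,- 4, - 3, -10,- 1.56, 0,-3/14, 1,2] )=[-10, - 4.84 , - 4, -3, - 1.56, - 3/14,0,1/4, 1,2, 3,4, 5,6]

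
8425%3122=2181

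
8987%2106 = 563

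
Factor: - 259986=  - 2^1 * 3^1*43331^1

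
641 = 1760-1119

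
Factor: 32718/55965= 38/65 =2^1*5^( - 1 )*13^( - 1 )*19^1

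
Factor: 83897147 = 83^1*1010809^1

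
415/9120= 83/1824 = 0.05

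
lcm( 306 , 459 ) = 918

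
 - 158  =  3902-4060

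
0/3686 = 0 = 0.00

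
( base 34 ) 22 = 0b1000110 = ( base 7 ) 130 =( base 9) 77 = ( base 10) 70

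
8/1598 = 4/799  =  0.01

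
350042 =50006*7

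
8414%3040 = 2334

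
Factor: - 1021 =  - 1021^1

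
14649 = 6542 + 8107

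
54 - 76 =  - 22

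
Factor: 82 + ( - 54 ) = 2^2*7^1 = 28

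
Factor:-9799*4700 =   -  2^2*5^2*41^1*47^1*239^1  =  - 46055300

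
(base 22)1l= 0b101011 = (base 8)53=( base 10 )43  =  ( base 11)3A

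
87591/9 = 9732+1/3 = 9732.33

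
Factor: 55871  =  55871^1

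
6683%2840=1003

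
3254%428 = 258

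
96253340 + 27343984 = 123597324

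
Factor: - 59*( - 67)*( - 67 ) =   -  264851=-  59^1*67^2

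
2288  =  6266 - 3978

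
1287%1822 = 1287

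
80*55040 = 4403200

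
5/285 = 1/57 = 0.02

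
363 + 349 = 712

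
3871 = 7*553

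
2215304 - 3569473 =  - 1354169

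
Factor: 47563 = 47563^1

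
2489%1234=21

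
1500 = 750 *2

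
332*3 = 996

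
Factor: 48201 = 3^1*16067^1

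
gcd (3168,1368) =72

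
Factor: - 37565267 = -47^1*853^1*937^1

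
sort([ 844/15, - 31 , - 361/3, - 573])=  [ - 573, -361/3, - 31,  844/15 ]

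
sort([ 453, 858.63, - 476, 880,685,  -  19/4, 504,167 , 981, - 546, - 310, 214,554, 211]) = [ - 546, - 476, - 310, - 19/4, 167,211, 214, 453,504,554, 685, 858.63,  880,981]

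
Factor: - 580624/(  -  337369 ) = 2^4 * 11^1*3299^1*337369^(  -  1)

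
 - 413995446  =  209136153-623131599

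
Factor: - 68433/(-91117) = 3^1*13^( - 1)* 43^( - 1)*163^( - 1)*22811^1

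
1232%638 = 594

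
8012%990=92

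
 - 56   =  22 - 78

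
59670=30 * 1989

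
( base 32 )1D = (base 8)55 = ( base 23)1M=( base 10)45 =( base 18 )29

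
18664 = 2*9332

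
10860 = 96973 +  -86113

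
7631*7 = 53417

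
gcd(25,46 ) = 1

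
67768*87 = 5895816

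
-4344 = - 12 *362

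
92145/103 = 894 + 63/103= 894.61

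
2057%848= 361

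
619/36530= 619/36530 = 0.02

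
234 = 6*39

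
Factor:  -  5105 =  - 5^1*1021^1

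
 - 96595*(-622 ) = 60082090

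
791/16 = 49+7/16 = 49.44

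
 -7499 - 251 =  -7750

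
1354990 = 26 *52115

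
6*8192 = 49152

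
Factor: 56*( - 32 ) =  - 2^8*7^1 = - 1792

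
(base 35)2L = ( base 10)91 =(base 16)5b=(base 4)1123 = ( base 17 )56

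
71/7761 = 71/7761 = 0.01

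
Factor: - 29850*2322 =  - 2^2*3^4*5^2 * 43^1*199^1=-  69311700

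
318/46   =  159/23 = 6.91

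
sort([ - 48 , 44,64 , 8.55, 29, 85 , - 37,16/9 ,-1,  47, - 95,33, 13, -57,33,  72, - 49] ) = [ - 95, - 57,-49,-48,  -  37,-1,16/9,8.55,13,  29,33,  33, 44, 47, 64,72,85 ]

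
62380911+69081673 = 131462584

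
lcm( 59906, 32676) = 359436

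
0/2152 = 0 = 0.00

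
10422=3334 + 7088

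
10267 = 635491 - 625224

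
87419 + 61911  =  149330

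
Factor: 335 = 5^1*67^1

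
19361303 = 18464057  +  897246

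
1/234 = 1/234 = 0.00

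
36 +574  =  610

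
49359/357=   138 + 31/119 = 138.26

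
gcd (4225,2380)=5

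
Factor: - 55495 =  - 5^1*11^1 *1009^1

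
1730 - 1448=282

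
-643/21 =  - 643/21 = -30.62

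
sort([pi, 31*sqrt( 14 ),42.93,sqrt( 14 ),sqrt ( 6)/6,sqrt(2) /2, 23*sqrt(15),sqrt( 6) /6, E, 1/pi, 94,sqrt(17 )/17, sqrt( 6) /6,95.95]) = [sqrt( 17 )/17,1/pi, sqrt( 6) /6,sqrt( 6 ) /6 , sqrt (6 )/6,sqrt( 2) /2 , E, pi,sqrt( 14 ),42.93, 23*sqrt( 15),94,95.95, 31*sqrt (14 )] 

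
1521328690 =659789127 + 861539563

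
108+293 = 401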